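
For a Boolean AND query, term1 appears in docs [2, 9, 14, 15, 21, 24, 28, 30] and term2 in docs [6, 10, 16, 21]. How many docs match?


Boolean AND: find intersection of posting lists
term1 docs: [2, 9, 14, 15, 21, 24, 28, 30]
term2 docs: [6, 10, 16, 21]
Intersection: [21]
|intersection| = 1

1


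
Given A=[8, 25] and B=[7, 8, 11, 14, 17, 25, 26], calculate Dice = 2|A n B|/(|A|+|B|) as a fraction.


A intersect B = [8, 25]
|A intersect B| = 2
|A| = 2, |B| = 7
Dice = 2*2 / (2+7)
= 4 / 9 = 4/9

4/9


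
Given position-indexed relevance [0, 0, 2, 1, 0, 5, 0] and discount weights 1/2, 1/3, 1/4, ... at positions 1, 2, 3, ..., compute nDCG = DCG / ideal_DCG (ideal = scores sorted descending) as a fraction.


Position discount weights w_i = 1/(i+1) for i=1..7:
Weights = [1/2, 1/3, 1/4, 1/5, 1/6, 1/7, 1/8]
Actual relevance: [0, 0, 2, 1, 0, 5, 0]
DCG = 0/2 + 0/3 + 2/4 + 1/5 + 0/6 + 5/7 + 0/8 = 99/70
Ideal relevance (sorted desc): [5, 2, 1, 0, 0, 0, 0]
Ideal DCG = 5/2 + 2/3 + 1/4 + 0/5 + 0/6 + 0/7 + 0/8 = 41/12
nDCG = DCG / ideal_DCG = 99/70 / 41/12 = 594/1435

594/1435


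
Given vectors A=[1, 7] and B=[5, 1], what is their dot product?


Dot product = sum of element-wise products
A[0]*B[0] = 1*5 = 5
A[1]*B[1] = 7*1 = 7
Sum = 5 + 7 = 12

12


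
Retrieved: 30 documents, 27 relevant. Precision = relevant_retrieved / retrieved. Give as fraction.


Precision = relevant_retrieved / total_retrieved
= 27 / 30
= 27 / (27 + 3)
= 9/10

9/10


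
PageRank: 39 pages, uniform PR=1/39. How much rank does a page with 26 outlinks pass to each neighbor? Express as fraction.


Initial PR = 1/39 = 1/39
Outlinks = 26
Contribution per link = PR / outlinks
= 1/39 / 26
= 1/1014

1/1014


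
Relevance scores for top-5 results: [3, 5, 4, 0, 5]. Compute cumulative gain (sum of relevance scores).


Cumulative Gain = sum of relevance scores
Position 1: rel=3, running sum=3
Position 2: rel=5, running sum=8
Position 3: rel=4, running sum=12
Position 4: rel=0, running sum=12
Position 5: rel=5, running sum=17
CG = 17

17


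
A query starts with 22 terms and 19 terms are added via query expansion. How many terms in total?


Original terms: 22
Expansion terms: 19
Total = 22 + 19 = 41

41


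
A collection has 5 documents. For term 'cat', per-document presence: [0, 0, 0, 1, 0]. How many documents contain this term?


Checking each document for 'cat':
Doc 1: absent
Doc 2: absent
Doc 3: absent
Doc 4: present
Doc 5: absent
df = sum of presences = 0 + 0 + 0 + 1 + 0 = 1

1


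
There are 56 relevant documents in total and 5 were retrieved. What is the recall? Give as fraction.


Recall = retrieved_relevant / total_relevant
= 5 / 56
= 5 / (5 + 51)
= 5/56

5/56


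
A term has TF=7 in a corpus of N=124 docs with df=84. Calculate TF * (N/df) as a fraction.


TF * (N/df)
= 7 * (124/84)
= 7 * 31/21
= 31/3

31/3


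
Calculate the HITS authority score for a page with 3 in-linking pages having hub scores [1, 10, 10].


Authority = sum of hub scores of in-linkers
In-link 1: hub score = 1
In-link 2: hub score = 10
In-link 3: hub score = 10
Authority = 1 + 10 + 10 = 21

21


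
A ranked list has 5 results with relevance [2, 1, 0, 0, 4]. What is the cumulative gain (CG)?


Cumulative Gain = sum of relevance scores
Position 1: rel=2, running sum=2
Position 2: rel=1, running sum=3
Position 3: rel=0, running sum=3
Position 4: rel=0, running sum=3
Position 5: rel=4, running sum=7
CG = 7

7


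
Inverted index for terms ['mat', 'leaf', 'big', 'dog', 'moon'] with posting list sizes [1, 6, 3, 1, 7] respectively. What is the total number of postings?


Summing posting list sizes:
'mat': 1 postings
'leaf': 6 postings
'big': 3 postings
'dog': 1 postings
'moon': 7 postings
Total = 1 + 6 + 3 + 1 + 7 = 18

18


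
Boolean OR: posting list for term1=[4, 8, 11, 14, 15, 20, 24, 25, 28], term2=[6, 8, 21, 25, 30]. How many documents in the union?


Boolean OR: find union of posting lists
term1 docs: [4, 8, 11, 14, 15, 20, 24, 25, 28]
term2 docs: [6, 8, 21, 25, 30]
Union: [4, 6, 8, 11, 14, 15, 20, 21, 24, 25, 28, 30]
|union| = 12

12


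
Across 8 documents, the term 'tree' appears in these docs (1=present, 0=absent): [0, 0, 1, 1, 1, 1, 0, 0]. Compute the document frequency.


Checking each document for 'tree':
Doc 1: absent
Doc 2: absent
Doc 3: present
Doc 4: present
Doc 5: present
Doc 6: present
Doc 7: absent
Doc 8: absent
df = sum of presences = 0 + 0 + 1 + 1 + 1 + 1 + 0 + 0 = 4

4


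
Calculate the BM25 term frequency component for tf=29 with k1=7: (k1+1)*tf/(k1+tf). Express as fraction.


BM25 TF component = (k1+1)*tf / (k1+tf)
k1 = 7, tf = 29
Numerator = (7+1)*29 = 232
Denominator = 7 + 29 = 36
= 232/36 = 58/9

58/9


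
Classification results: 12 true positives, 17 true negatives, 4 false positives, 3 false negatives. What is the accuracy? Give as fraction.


Accuracy = (TP + TN) / (TP + TN + FP + FN)
TP + TN = 12 + 17 = 29
Total = 12 + 17 + 4 + 3 = 36
Accuracy = 29 / 36 = 29/36

29/36


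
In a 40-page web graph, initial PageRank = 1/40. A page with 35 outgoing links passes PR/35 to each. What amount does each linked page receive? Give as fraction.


Initial PR = 1/40 = 1/40
Outlinks = 35
Contribution per link = PR / outlinks
= 1/40 / 35
= 1/1400

1/1400


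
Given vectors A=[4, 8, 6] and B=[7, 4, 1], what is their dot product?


Dot product = sum of element-wise products
A[0]*B[0] = 4*7 = 28
A[1]*B[1] = 8*4 = 32
A[2]*B[2] = 6*1 = 6
Sum = 28 + 32 + 6 = 66

66


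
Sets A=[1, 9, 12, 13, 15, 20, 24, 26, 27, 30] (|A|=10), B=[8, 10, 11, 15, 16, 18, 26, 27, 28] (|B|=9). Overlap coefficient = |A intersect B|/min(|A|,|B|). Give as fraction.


A intersect B = [15, 26, 27]
|A intersect B| = 3
min(|A|, |B|) = min(10, 9) = 9
Overlap = 3 / 9 = 1/3

1/3


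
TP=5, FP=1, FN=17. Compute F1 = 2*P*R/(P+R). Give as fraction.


F1 = 2 * P * R / (P + R)
P = TP/(TP+FP) = 5/6 = 5/6
R = TP/(TP+FN) = 5/22 = 5/22
2 * P * R = 2 * 5/6 * 5/22 = 25/66
P + R = 5/6 + 5/22 = 35/33
F1 = 25/66 / 35/33 = 5/14

5/14


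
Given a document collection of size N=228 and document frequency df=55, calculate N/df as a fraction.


IDF ratio = N / df
= 228 / 55
= 228/55

228/55


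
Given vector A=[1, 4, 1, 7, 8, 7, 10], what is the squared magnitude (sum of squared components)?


|A|^2 = sum of squared components
A[0]^2 = 1^2 = 1
A[1]^2 = 4^2 = 16
A[2]^2 = 1^2 = 1
A[3]^2 = 7^2 = 49
A[4]^2 = 8^2 = 64
A[5]^2 = 7^2 = 49
A[6]^2 = 10^2 = 100
Sum = 1 + 16 + 1 + 49 + 64 + 49 + 100 = 280

280


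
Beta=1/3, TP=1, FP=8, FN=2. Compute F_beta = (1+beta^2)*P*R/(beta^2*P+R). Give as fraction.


P = TP/(TP+FP) = 1/9 = 1/9
R = TP/(TP+FN) = 1/3 = 1/3
beta^2 = 1/3^2 = 1/9
(1 + beta^2) = 10/9
Numerator = (1+beta^2)*P*R = 10/243
Denominator = beta^2*P + R = 1/81 + 1/3 = 28/81
F_beta = 5/42

5/42


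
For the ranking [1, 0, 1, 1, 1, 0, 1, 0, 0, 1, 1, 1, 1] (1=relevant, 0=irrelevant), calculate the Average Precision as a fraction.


Computing P@k for each relevant position:
Position 1: relevant, P@1 = 1/1 = 1
Position 2: not relevant
Position 3: relevant, P@3 = 2/3 = 2/3
Position 4: relevant, P@4 = 3/4 = 3/4
Position 5: relevant, P@5 = 4/5 = 4/5
Position 6: not relevant
Position 7: relevant, P@7 = 5/7 = 5/7
Position 8: not relevant
Position 9: not relevant
Position 10: relevant, P@10 = 6/10 = 3/5
Position 11: relevant, P@11 = 7/11 = 7/11
Position 12: relevant, P@12 = 8/12 = 2/3
Position 13: relevant, P@13 = 9/13 = 9/13
Sum of P@k = 1 + 2/3 + 3/4 + 4/5 + 5/7 + 3/5 + 7/11 + 2/3 + 9/13 = 391969/60060
AP = 391969/60060 / 9 = 391969/540540

391969/540540


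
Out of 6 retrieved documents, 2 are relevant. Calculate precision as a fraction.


Precision = relevant_retrieved / total_retrieved
= 2 / 6
= 2 / (2 + 4)
= 1/3

1/3


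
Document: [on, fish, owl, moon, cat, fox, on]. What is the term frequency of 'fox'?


Document has 7 words
Scanning for 'fox':
Found at positions: [5]
Count = 1

1


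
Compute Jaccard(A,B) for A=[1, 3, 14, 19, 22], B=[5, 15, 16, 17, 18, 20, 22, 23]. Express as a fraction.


A intersect B = [22]
|A intersect B| = 1
A union B = [1, 3, 5, 14, 15, 16, 17, 18, 19, 20, 22, 23]
|A union B| = 12
Jaccard = 1/12 = 1/12

1/12


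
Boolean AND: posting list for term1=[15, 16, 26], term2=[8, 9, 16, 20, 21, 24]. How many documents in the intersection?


Boolean AND: find intersection of posting lists
term1 docs: [15, 16, 26]
term2 docs: [8, 9, 16, 20, 21, 24]
Intersection: [16]
|intersection| = 1

1


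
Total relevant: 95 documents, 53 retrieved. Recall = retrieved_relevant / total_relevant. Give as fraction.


Recall = retrieved_relevant / total_relevant
= 53 / 95
= 53 / (53 + 42)
= 53/95

53/95


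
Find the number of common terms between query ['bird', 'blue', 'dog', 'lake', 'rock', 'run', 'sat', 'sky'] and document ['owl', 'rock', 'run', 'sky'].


Query terms: ['bird', 'blue', 'dog', 'lake', 'rock', 'run', 'sat', 'sky']
Document terms: ['owl', 'rock', 'run', 'sky']
Common terms: ['rock', 'run', 'sky']
Overlap count = 3

3


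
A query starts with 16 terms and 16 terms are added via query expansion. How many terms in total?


Original terms: 16
Expansion terms: 16
Total = 16 + 16 = 32

32


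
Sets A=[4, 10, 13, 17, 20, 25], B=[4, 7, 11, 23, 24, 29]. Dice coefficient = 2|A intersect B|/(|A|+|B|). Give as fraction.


A intersect B = [4]
|A intersect B| = 1
|A| = 6, |B| = 6
Dice = 2*1 / (6+6)
= 2 / 12 = 1/6

1/6


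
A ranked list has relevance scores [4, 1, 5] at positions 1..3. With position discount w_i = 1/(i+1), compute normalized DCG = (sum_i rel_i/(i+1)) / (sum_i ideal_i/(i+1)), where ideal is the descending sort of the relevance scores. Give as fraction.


Position discount weights w_i = 1/(i+1) for i=1..3:
Weights = [1/2, 1/3, 1/4]
Actual relevance: [4, 1, 5]
DCG = 4/2 + 1/3 + 5/4 = 43/12
Ideal relevance (sorted desc): [5, 4, 1]
Ideal DCG = 5/2 + 4/3 + 1/4 = 49/12
nDCG = DCG / ideal_DCG = 43/12 / 49/12 = 43/49

43/49


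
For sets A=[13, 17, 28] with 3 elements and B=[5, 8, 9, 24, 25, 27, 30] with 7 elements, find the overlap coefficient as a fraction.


A intersect B = []
|A intersect B| = 0
min(|A|, |B|) = min(3, 7) = 3
Overlap = 0 / 3 = 0

0


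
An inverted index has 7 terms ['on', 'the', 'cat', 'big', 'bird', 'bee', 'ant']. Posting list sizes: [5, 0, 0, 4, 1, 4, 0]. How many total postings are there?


Summing posting list sizes:
'on': 5 postings
'the': 0 postings
'cat': 0 postings
'big': 4 postings
'bird': 1 postings
'bee': 4 postings
'ant': 0 postings
Total = 5 + 0 + 0 + 4 + 1 + 4 + 0 = 14

14


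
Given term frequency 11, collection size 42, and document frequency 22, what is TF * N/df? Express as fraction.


TF * (N/df)
= 11 * (42/22)
= 11 * 21/11
= 21

21


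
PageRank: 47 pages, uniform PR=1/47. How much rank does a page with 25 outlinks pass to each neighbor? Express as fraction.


Initial PR = 1/47 = 1/47
Outlinks = 25
Contribution per link = PR / outlinks
= 1/47 / 25
= 1/1175

1/1175


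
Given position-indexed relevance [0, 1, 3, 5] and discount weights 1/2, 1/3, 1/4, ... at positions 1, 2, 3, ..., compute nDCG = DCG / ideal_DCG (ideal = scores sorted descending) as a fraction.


Position discount weights w_i = 1/(i+1) for i=1..4:
Weights = [1/2, 1/3, 1/4, 1/5]
Actual relevance: [0, 1, 3, 5]
DCG = 0/2 + 1/3 + 3/4 + 5/5 = 25/12
Ideal relevance (sorted desc): [5, 3, 1, 0]
Ideal DCG = 5/2 + 3/3 + 1/4 + 0/5 = 15/4
nDCG = DCG / ideal_DCG = 25/12 / 15/4 = 5/9

5/9


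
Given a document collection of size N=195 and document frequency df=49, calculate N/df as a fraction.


IDF ratio = N / df
= 195 / 49
= 195/49

195/49


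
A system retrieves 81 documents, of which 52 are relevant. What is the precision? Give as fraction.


Precision = relevant_retrieved / total_retrieved
= 52 / 81
= 52 / (52 + 29)
= 52/81

52/81


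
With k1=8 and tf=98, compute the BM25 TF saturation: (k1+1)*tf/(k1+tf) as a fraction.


BM25 TF component = (k1+1)*tf / (k1+tf)
k1 = 8, tf = 98
Numerator = (8+1)*98 = 882
Denominator = 8 + 98 = 106
= 882/106 = 441/53

441/53


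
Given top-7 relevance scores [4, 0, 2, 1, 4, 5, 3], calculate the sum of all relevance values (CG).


Cumulative Gain = sum of relevance scores
Position 1: rel=4, running sum=4
Position 2: rel=0, running sum=4
Position 3: rel=2, running sum=6
Position 4: rel=1, running sum=7
Position 5: rel=4, running sum=11
Position 6: rel=5, running sum=16
Position 7: rel=3, running sum=19
CG = 19

19


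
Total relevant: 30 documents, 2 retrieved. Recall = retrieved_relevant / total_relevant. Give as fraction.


Recall = retrieved_relevant / total_relevant
= 2 / 30
= 2 / (2 + 28)
= 1/15

1/15


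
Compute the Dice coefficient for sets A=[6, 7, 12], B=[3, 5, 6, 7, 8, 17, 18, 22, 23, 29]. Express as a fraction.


A intersect B = [6, 7]
|A intersect B| = 2
|A| = 3, |B| = 10
Dice = 2*2 / (3+10)
= 4 / 13 = 4/13

4/13


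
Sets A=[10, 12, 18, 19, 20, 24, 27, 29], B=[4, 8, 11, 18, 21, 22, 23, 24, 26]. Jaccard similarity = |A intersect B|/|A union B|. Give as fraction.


A intersect B = [18, 24]
|A intersect B| = 2
A union B = [4, 8, 10, 11, 12, 18, 19, 20, 21, 22, 23, 24, 26, 27, 29]
|A union B| = 15
Jaccard = 2/15 = 2/15

2/15


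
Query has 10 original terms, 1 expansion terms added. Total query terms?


Original terms: 10
Expansion terms: 1
Total = 10 + 1 = 11

11


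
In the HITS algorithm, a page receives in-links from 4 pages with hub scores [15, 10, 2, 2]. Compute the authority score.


Authority = sum of hub scores of in-linkers
In-link 1: hub score = 15
In-link 2: hub score = 10
In-link 3: hub score = 2
In-link 4: hub score = 2
Authority = 15 + 10 + 2 + 2 = 29

29


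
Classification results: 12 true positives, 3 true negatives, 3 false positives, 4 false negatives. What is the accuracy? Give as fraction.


Accuracy = (TP + TN) / (TP + TN + FP + FN)
TP + TN = 12 + 3 = 15
Total = 12 + 3 + 3 + 4 = 22
Accuracy = 15 / 22 = 15/22

15/22


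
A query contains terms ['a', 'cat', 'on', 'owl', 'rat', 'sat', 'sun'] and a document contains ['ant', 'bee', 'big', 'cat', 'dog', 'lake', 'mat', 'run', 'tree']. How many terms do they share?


Query terms: ['a', 'cat', 'on', 'owl', 'rat', 'sat', 'sun']
Document terms: ['ant', 'bee', 'big', 'cat', 'dog', 'lake', 'mat', 'run', 'tree']
Common terms: ['cat']
Overlap count = 1

1


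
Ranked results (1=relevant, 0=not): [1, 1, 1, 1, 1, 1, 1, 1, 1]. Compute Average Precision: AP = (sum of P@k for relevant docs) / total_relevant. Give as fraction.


Computing P@k for each relevant position:
Position 1: relevant, P@1 = 1/1 = 1
Position 2: relevant, P@2 = 2/2 = 1
Position 3: relevant, P@3 = 3/3 = 1
Position 4: relevant, P@4 = 4/4 = 1
Position 5: relevant, P@5 = 5/5 = 1
Position 6: relevant, P@6 = 6/6 = 1
Position 7: relevant, P@7 = 7/7 = 1
Position 8: relevant, P@8 = 8/8 = 1
Position 9: relevant, P@9 = 9/9 = 1
Sum of P@k = 1 + 1 + 1 + 1 + 1 + 1 + 1 + 1 + 1 = 9
AP = 9 / 9 = 1

1


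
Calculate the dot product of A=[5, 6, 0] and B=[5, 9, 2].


Dot product = sum of element-wise products
A[0]*B[0] = 5*5 = 25
A[1]*B[1] = 6*9 = 54
A[2]*B[2] = 0*2 = 0
Sum = 25 + 54 + 0 = 79

79


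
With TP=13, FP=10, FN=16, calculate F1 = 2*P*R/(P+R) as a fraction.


F1 = 2 * P * R / (P + R)
P = TP/(TP+FP) = 13/23 = 13/23
R = TP/(TP+FN) = 13/29 = 13/29
2 * P * R = 2 * 13/23 * 13/29 = 338/667
P + R = 13/23 + 13/29 = 676/667
F1 = 338/667 / 676/667 = 1/2

1/2


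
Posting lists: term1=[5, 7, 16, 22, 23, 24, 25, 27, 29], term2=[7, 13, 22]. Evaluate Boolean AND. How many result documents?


Boolean AND: find intersection of posting lists
term1 docs: [5, 7, 16, 22, 23, 24, 25, 27, 29]
term2 docs: [7, 13, 22]
Intersection: [7, 22]
|intersection| = 2

2


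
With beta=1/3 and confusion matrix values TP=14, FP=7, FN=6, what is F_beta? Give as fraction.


P = TP/(TP+FP) = 14/21 = 2/3
R = TP/(TP+FN) = 14/20 = 7/10
beta^2 = 1/3^2 = 1/9
(1 + beta^2) = 10/9
Numerator = (1+beta^2)*P*R = 14/27
Denominator = beta^2*P + R = 2/27 + 7/10 = 209/270
F_beta = 140/209

140/209


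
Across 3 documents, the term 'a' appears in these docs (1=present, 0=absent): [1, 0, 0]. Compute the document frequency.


Checking each document for 'a':
Doc 1: present
Doc 2: absent
Doc 3: absent
df = sum of presences = 1 + 0 + 0 = 1

1


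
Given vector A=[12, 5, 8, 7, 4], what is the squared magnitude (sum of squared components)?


|A|^2 = sum of squared components
A[0]^2 = 12^2 = 144
A[1]^2 = 5^2 = 25
A[2]^2 = 8^2 = 64
A[3]^2 = 7^2 = 49
A[4]^2 = 4^2 = 16
Sum = 144 + 25 + 64 + 49 + 16 = 298

298


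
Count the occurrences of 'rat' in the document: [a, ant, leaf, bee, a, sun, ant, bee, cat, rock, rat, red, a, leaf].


Document has 14 words
Scanning for 'rat':
Found at positions: [10]
Count = 1

1


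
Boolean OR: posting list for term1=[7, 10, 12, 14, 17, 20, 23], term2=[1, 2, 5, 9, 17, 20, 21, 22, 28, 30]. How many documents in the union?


Boolean OR: find union of posting lists
term1 docs: [7, 10, 12, 14, 17, 20, 23]
term2 docs: [1, 2, 5, 9, 17, 20, 21, 22, 28, 30]
Union: [1, 2, 5, 7, 9, 10, 12, 14, 17, 20, 21, 22, 23, 28, 30]
|union| = 15

15


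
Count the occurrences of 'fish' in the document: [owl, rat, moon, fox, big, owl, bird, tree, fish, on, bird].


Document has 11 words
Scanning for 'fish':
Found at positions: [8]
Count = 1

1


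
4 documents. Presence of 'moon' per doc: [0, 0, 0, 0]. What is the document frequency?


Checking each document for 'moon':
Doc 1: absent
Doc 2: absent
Doc 3: absent
Doc 4: absent
df = sum of presences = 0 + 0 + 0 + 0 = 0

0


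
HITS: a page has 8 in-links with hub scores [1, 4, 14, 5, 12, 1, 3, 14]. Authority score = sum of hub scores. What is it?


Authority = sum of hub scores of in-linkers
In-link 1: hub score = 1
In-link 2: hub score = 4
In-link 3: hub score = 14
In-link 4: hub score = 5
In-link 5: hub score = 12
In-link 6: hub score = 1
In-link 7: hub score = 3
In-link 8: hub score = 14
Authority = 1 + 4 + 14 + 5 + 12 + 1 + 3 + 14 = 54

54


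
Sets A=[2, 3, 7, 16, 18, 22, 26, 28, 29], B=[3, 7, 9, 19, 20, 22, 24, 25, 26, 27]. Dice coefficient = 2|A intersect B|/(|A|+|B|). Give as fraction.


A intersect B = [3, 7, 22, 26]
|A intersect B| = 4
|A| = 9, |B| = 10
Dice = 2*4 / (9+10)
= 8 / 19 = 8/19

8/19


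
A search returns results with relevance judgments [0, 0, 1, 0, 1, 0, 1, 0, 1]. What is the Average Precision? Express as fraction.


Computing P@k for each relevant position:
Position 1: not relevant
Position 2: not relevant
Position 3: relevant, P@3 = 1/3 = 1/3
Position 4: not relevant
Position 5: relevant, P@5 = 2/5 = 2/5
Position 6: not relevant
Position 7: relevant, P@7 = 3/7 = 3/7
Position 8: not relevant
Position 9: relevant, P@9 = 4/9 = 4/9
Sum of P@k = 1/3 + 2/5 + 3/7 + 4/9 = 506/315
AP = 506/315 / 4 = 253/630

253/630


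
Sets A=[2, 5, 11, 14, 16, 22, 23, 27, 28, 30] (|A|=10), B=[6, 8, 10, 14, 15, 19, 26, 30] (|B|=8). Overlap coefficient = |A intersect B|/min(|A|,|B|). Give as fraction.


A intersect B = [14, 30]
|A intersect B| = 2
min(|A|, |B|) = min(10, 8) = 8
Overlap = 2 / 8 = 1/4

1/4


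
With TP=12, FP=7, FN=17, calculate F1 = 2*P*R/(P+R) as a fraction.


F1 = 2 * P * R / (P + R)
P = TP/(TP+FP) = 12/19 = 12/19
R = TP/(TP+FN) = 12/29 = 12/29
2 * P * R = 2 * 12/19 * 12/29 = 288/551
P + R = 12/19 + 12/29 = 576/551
F1 = 288/551 / 576/551 = 1/2

1/2


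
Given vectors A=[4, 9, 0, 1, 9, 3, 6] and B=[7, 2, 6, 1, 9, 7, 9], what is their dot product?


Dot product = sum of element-wise products
A[0]*B[0] = 4*7 = 28
A[1]*B[1] = 9*2 = 18
A[2]*B[2] = 0*6 = 0
A[3]*B[3] = 1*1 = 1
A[4]*B[4] = 9*9 = 81
A[5]*B[5] = 3*7 = 21
A[6]*B[6] = 6*9 = 54
Sum = 28 + 18 + 0 + 1 + 81 + 21 + 54 = 203

203


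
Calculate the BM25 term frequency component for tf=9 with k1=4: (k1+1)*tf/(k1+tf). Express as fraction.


BM25 TF component = (k1+1)*tf / (k1+tf)
k1 = 4, tf = 9
Numerator = (4+1)*9 = 45
Denominator = 4 + 9 = 13
= 45/13 = 45/13

45/13


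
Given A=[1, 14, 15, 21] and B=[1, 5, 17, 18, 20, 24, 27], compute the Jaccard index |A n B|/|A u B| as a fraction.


A intersect B = [1]
|A intersect B| = 1
A union B = [1, 5, 14, 15, 17, 18, 20, 21, 24, 27]
|A union B| = 10
Jaccard = 1/10 = 1/10

1/10


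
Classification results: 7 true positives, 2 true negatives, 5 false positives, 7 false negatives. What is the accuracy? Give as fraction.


Accuracy = (TP + TN) / (TP + TN + FP + FN)
TP + TN = 7 + 2 = 9
Total = 7 + 2 + 5 + 7 = 21
Accuracy = 9 / 21 = 3/7

3/7


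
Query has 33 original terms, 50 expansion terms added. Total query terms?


Original terms: 33
Expansion terms: 50
Total = 33 + 50 = 83

83


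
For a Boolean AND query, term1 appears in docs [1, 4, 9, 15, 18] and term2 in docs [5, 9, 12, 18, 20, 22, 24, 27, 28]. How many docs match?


Boolean AND: find intersection of posting lists
term1 docs: [1, 4, 9, 15, 18]
term2 docs: [5, 9, 12, 18, 20, 22, 24, 27, 28]
Intersection: [9, 18]
|intersection| = 2

2


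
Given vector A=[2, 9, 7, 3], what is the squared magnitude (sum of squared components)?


|A|^2 = sum of squared components
A[0]^2 = 2^2 = 4
A[1]^2 = 9^2 = 81
A[2]^2 = 7^2 = 49
A[3]^2 = 3^2 = 9
Sum = 4 + 81 + 49 + 9 = 143

143


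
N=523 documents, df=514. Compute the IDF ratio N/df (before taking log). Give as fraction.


IDF ratio = N / df
= 523 / 514
= 523/514

523/514


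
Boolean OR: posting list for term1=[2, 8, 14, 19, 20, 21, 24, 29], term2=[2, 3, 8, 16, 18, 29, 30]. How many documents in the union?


Boolean OR: find union of posting lists
term1 docs: [2, 8, 14, 19, 20, 21, 24, 29]
term2 docs: [2, 3, 8, 16, 18, 29, 30]
Union: [2, 3, 8, 14, 16, 18, 19, 20, 21, 24, 29, 30]
|union| = 12

12


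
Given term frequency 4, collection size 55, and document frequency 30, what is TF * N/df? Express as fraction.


TF * (N/df)
= 4 * (55/30)
= 4 * 11/6
= 22/3

22/3


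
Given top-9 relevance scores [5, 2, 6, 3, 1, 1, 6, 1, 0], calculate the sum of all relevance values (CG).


Cumulative Gain = sum of relevance scores
Position 1: rel=5, running sum=5
Position 2: rel=2, running sum=7
Position 3: rel=6, running sum=13
Position 4: rel=3, running sum=16
Position 5: rel=1, running sum=17
Position 6: rel=1, running sum=18
Position 7: rel=6, running sum=24
Position 8: rel=1, running sum=25
Position 9: rel=0, running sum=25
CG = 25

25


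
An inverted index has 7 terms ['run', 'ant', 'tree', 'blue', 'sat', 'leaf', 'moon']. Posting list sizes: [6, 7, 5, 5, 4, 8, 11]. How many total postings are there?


Summing posting list sizes:
'run': 6 postings
'ant': 7 postings
'tree': 5 postings
'blue': 5 postings
'sat': 4 postings
'leaf': 8 postings
'moon': 11 postings
Total = 6 + 7 + 5 + 5 + 4 + 8 + 11 = 46

46


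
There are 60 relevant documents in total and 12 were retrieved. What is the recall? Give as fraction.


Recall = retrieved_relevant / total_relevant
= 12 / 60
= 12 / (12 + 48)
= 1/5

1/5


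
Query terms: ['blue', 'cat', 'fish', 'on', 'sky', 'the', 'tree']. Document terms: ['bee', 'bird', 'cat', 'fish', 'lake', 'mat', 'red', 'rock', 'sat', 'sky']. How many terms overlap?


Query terms: ['blue', 'cat', 'fish', 'on', 'sky', 'the', 'tree']
Document terms: ['bee', 'bird', 'cat', 'fish', 'lake', 'mat', 'red', 'rock', 'sat', 'sky']
Common terms: ['cat', 'fish', 'sky']
Overlap count = 3

3


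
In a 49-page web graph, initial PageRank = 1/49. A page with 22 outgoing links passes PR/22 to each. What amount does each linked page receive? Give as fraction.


Initial PR = 1/49 = 1/49
Outlinks = 22
Contribution per link = PR / outlinks
= 1/49 / 22
= 1/1078

1/1078


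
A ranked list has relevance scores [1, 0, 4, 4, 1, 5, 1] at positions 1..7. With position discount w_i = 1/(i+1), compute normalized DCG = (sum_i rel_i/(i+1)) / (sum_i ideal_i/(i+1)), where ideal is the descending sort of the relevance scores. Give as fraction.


Position discount weights w_i = 1/(i+1) for i=1..7:
Weights = [1/2, 1/3, 1/4, 1/5, 1/6, 1/7, 1/8]
Actual relevance: [1, 0, 4, 4, 1, 5, 1]
DCG = 1/2 + 0/3 + 4/4 + 4/5 + 1/6 + 5/7 + 1/8 = 2777/840
Ideal relevance (sorted desc): [5, 4, 4, 1, 1, 1, 0]
Ideal DCG = 5/2 + 4/3 + 4/4 + 1/5 + 1/6 + 1/7 + 0/8 = 187/35
nDCG = DCG / ideal_DCG = 2777/840 / 187/35 = 2777/4488

2777/4488


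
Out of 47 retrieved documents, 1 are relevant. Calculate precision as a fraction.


Precision = relevant_retrieved / total_retrieved
= 1 / 47
= 1 / (1 + 46)
= 1/47

1/47


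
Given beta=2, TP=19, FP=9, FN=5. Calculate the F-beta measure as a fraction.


P = TP/(TP+FP) = 19/28 = 19/28
R = TP/(TP+FN) = 19/24 = 19/24
beta^2 = 2^2 = 4
(1 + beta^2) = 5
Numerator = (1+beta^2)*P*R = 1805/672
Denominator = beta^2*P + R = 19/7 + 19/24 = 589/168
F_beta = 95/124

95/124


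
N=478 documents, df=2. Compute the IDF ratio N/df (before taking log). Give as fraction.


IDF ratio = N / df
= 478 / 2
= 239

239


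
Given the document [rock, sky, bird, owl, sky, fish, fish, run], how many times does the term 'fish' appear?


Document has 8 words
Scanning for 'fish':
Found at positions: [5, 6]
Count = 2

2


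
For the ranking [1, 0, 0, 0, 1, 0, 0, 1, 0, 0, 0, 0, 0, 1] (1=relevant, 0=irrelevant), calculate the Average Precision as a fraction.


Computing P@k for each relevant position:
Position 1: relevant, P@1 = 1/1 = 1
Position 2: not relevant
Position 3: not relevant
Position 4: not relevant
Position 5: relevant, P@5 = 2/5 = 2/5
Position 6: not relevant
Position 7: not relevant
Position 8: relevant, P@8 = 3/8 = 3/8
Position 9: not relevant
Position 10: not relevant
Position 11: not relevant
Position 12: not relevant
Position 13: not relevant
Position 14: relevant, P@14 = 4/14 = 2/7
Sum of P@k = 1 + 2/5 + 3/8 + 2/7 = 577/280
AP = 577/280 / 4 = 577/1120

577/1120


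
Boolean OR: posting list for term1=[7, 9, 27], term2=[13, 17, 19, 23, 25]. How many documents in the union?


Boolean OR: find union of posting lists
term1 docs: [7, 9, 27]
term2 docs: [13, 17, 19, 23, 25]
Union: [7, 9, 13, 17, 19, 23, 25, 27]
|union| = 8

8


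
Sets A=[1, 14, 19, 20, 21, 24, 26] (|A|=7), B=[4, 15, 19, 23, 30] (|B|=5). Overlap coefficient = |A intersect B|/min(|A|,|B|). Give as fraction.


A intersect B = [19]
|A intersect B| = 1
min(|A|, |B|) = min(7, 5) = 5
Overlap = 1 / 5 = 1/5

1/5


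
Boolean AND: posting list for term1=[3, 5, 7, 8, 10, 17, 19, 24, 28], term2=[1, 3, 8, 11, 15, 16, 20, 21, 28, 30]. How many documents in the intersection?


Boolean AND: find intersection of posting lists
term1 docs: [3, 5, 7, 8, 10, 17, 19, 24, 28]
term2 docs: [1, 3, 8, 11, 15, 16, 20, 21, 28, 30]
Intersection: [3, 8, 28]
|intersection| = 3

3


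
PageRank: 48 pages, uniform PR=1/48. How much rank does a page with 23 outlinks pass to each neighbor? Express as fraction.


Initial PR = 1/48 = 1/48
Outlinks = 23
Contribution per link = PR / outlinks
= 1/48 / 23
= 1/1104

1/1104


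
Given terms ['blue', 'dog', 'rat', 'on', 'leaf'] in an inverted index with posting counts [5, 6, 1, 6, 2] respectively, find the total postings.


Summing posting list sizes:
'blue': 5 postings
'dog': 6 postings
'rat': 1 postings
'on': 6 postings
'leaf': 2 postings
Total = 5 + 6 + 1 + 6 + 2 = 20

20


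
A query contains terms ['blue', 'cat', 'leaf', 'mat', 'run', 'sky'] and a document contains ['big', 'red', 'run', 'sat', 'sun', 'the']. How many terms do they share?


Query terms: ['blue', 'cat', 'leaf', 'mat', 'run', 'sky']
Document terms: ['big', 'red', 'run', 'sat', 'sun', 'the']
Common terms: ['run']
Overlap count = 1

1


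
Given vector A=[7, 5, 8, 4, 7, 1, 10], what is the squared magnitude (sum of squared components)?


|A|^2 = sum of squared components
A[0]^2 = 7^2 = 49
A[1]^2 = 5^2 = 25
A[2]^2 = 8^2 = 64
A[3]^2 = 4^2 = 16
A[4]^2 = 7^2 = 49
A[5]^2 = 1^2 = 1
A[6]^2 = 10^2 = 100
Sum = 49 + 25 + 64 + 16 + 49 + 1 + 100 = 304

304


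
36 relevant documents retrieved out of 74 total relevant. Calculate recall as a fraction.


Recall = retrieved_relevant / total_relevant
= 36 / 74
= 36 / (36 + 38)
= 18/37

18/37


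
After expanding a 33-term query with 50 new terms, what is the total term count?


Original terms: 33
Expansion terms: 50
Total = 33 + 50 = 83

83


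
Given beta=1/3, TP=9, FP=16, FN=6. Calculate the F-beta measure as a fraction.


P = TP/(TP+FP) = 9/25 = 9/25
R = TP/(TP+FN) = 9/15 = 3/5
beta^2 = 1/3^2 = 1/9
(1 + beta^2) = 10/9
Numerator = (1+beta^2)*P*R = 6/25
Denominator = beta^2*P + R = 1/25 + 3/5 = 16/25
F_beta = 3/8

3/8


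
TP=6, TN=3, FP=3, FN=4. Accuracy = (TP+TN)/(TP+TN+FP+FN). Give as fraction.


Accuracy = (TP + TN) / (TP + TN + FP + FN)
TP + TN = 6 + 3 = 9
Total = 6 + 3 + 3 + 4 = 16
Accuracy = 9 / 16 = 9/16

9/16


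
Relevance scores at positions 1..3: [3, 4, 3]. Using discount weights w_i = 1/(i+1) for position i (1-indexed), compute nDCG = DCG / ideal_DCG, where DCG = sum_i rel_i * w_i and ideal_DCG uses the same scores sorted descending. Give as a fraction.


Position discount weights w_i = 1/(i+1) for i=1..3:
Weights = [1/2, 1/3, 1/4]
Actual relevance: [3, 4, 3]
DCG = 3/2 + 4/3 + 3/4 = 43/12
Ideal relevance (sorted desc): [4, 3, 3]
Ideal DCG = 4/2 + 3/3 + 3/4 = 15/4
nDCG = DCG / ideal_DCG = 43/12 / 15/4 = 43/45

43/45


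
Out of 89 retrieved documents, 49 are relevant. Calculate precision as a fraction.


Precision = relevant_retrieved / total_retrieved
= 49 / 89
= 49 / (49 + 40)
= 49/89

49/89


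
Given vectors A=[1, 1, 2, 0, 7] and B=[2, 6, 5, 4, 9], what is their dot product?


Dot product = sum of element-wise products
A[0]*B[0] = 1*2 = 2
A[1]*B[1] = 1*6 = 6
A[2]*B[2] = 2*5 = 10
A[3]*B[3] = 0*4 = 0
A[4]*B[4] = 7*9 = 63
Sum = 2 + 6 + 10 + 0 + 63 = 81

81


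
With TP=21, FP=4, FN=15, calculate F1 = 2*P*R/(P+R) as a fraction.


F1 = 2 * P * R / (P + R)
P = TP/(TP+FP) = 21/25 = 21/25
R = TP/(TP+FN) = 21/36 = 7/12
2 * P * R = 2 * 21/25 * 7/12 = 49/50
P + R = 21/25 + 7/12 = 427/300
F1 = 49/50 / 427/300 = 42/61

42/61


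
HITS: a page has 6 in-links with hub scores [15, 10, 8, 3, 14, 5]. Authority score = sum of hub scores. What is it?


Authority = sum of hub scores of in-linkers
In-link 1: hub score = 15
In-link 2: hub score = 10
In-link 3: hub score = 8
In-link 4: hub score = 3
In-link 5: hub score = 14
In-link 6: hub score = 5
Authority = 15 + 10 + 8 + 3 + 14 + 5 = 55

55


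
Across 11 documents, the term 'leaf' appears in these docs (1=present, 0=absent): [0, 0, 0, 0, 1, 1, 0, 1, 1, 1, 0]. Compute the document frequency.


Checking each document for 'leaf':
Doc 1: absent
Doc 2: absent
Doc 3: absent
Doc 4: absent
Doc 5: present
Doc 6: present
Doc 7: absent
Doc 8: present
Doc 9: present
Doc 10: present
Doc 11: absent
df = sum of presences = 0 + 0 + 0 + 0 + 1 + 1 + 0 + 1 + 1 + 1 + 0 = 5

5


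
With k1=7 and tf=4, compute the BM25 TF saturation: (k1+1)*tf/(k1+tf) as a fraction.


BM25 TF component = (k1+1)*tf / (k1+tf)
k1 = 7, tf = 4
Numerator = (7+1)*4 = 32
Denominator = 7 + 4 = 11
= 32/11 = 32/11

32/11


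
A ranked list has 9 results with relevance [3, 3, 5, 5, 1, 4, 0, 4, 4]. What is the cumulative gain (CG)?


Cumulative Gain = sum of relevance scores
Position 1: rel=3, running sum=3
Position 2: rel=3, running sum=6
Position 3: rel=5, running sum=11
Position 4: rel=5, running sum=16
Position 5: rel=1, running sum=17
Position 6: rel=4, running sum=21
Position 7: rel=0, running sum=21
Position 8: rel=4, running sum=25
Position 9: rel=4, running sum=29
CG = 29

29


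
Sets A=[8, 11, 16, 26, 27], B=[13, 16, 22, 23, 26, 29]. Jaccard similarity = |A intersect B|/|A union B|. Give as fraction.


A intersect B = [16, 26]
|A intersect B| = 2
A union B = [8, 11, 13, 16, 22, 23, 26, 27, 29]
|A union B| = 9
Jaccard = 2/9 = 2/9

2/9


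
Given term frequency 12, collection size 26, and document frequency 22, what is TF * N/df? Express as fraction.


TF * (N/df)
= 12 * (26/22)
= 12 * 13/11
= 156/11

156/11


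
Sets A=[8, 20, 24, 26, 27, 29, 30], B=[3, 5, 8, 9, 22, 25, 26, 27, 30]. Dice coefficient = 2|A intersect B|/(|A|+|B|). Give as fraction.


A intersect B = [8, 26, 27, 30]
|A intersect B| = 4
|A| = 7, |B| = 9
Dice = 2*4 / (7+9)
= 8 / 16 = 1/2

1/2


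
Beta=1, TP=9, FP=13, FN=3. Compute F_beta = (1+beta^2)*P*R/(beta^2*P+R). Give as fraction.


P = TP/(TP+FP) = 9/22 = 9/22
R = TP/(TP+FN) = 9/12 = 3/4
beta^2 = 1^2 = 1
(1 + beta^2) = 2
Numerator = (1+beta^2)*P*R = 27/44
Denominator = beta^2*P + R = 9/22 + 3/4 = 51/44
F_beta = 9/17

9/17


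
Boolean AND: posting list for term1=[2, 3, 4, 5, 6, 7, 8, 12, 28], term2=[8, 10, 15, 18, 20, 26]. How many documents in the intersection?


Boolean AND: find intersection of posting lists
term1 docs: [2, 3, 4, 5, 6, 7, 8, 12, 28]
term2 docs: [8, 10, 15, 18, 20, 26]
Intersection: [8]
|intersection| = 1

1


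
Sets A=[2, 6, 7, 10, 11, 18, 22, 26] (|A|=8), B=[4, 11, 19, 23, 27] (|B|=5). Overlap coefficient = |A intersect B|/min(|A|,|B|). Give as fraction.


A intersect B = [11]
|A intersect B| = 1
min(|A|, |B|) = min(8, 5) = 5
Overlap = 1 / 5 = 1/5

1/5


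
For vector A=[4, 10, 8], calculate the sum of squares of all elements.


|A|^2 = sum of squared components
A[0]^2 = 4^2 = 16
A[1]^2 = 10^2 = 100
A[2]^2 = 8^2 = 64
Sum = 16 + 100 + 64 = 180

180


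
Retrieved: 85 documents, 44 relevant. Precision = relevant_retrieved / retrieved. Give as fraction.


Precision = relevant_retrieved / total_retrieved
= 44 / 85
= 44 / (44 + 41)
= 44/85

44/85


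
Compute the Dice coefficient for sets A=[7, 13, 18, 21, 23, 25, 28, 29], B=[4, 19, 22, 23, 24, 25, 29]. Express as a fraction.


A intersect B = [23, 25, 29]
|A intersect B| = 3
|A| = 8, |B| = 7
Dice = 2*3 / (8+7)
= 6 / 15 = 2/5

2/5


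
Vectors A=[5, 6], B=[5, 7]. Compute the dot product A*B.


Dot product = sum of element-wise products
A[0]*B[0] = 5*5 = 25
A[1]*B[1] = 6*7 = 42
Sum = 25 + 42 = 67

67


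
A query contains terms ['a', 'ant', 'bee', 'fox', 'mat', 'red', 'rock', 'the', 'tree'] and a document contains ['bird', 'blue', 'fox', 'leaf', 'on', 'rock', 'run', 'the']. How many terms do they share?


Query terms: ['a', 'ant', 'bee', 'fox', 'mat', 'red', 'rock', 'the', 'tree']
Document terms: ['bird', 'blue', 'fox', 'leaf', 'on', 'rock', 'run', 'the']
Common terms: ['fox', 'rock', 'the']
Overlap count = 3

3


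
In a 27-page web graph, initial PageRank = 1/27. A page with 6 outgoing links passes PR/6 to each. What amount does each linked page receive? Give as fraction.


Initial PR = 1/27 = 1/27
Outlinks = 6
Contribution per link = PR / outlinks
= 1/27 / 6
= 1/162

1/162


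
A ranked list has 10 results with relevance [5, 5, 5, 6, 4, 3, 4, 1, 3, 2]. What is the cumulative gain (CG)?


Cumulative Gain = sum of relevance scores
Position 1: rel=5, running sum=5
Position 2: rel=5, running sum=10
Position 3: rel=5, running sum=15
Position 4: rel=6, running sum=21
Position 5: rel=4, running sum=25
Position 6: rel=3, running sum=28
Position 7: rel=4, running sum=32
Position 8: rel=1, running sum=33
Position 9: rel=3, running sum=36
Position 10: rel=2, running sum=38
CG = 38

38


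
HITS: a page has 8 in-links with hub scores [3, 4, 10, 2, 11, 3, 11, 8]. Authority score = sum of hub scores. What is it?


Authority = sum of hub scores of in-linkers
In-link 1: hub score = 3
In-link 2: hub score = 4
In-link 3: hub score = 10
In-link 4: hub score = 2
In-link 5: hub score = 11
In-link 6: hub score = 3
In-link 7: hub score = 11
In-link 8: hub score = 8
Authority = 3 + 4 + 10 + 2 + 11 + 3 + 11 + 8 = 52

52


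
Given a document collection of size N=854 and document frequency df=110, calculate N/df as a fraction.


IDF ratio = N / df
= 854 / 110
= 427/55

427/55


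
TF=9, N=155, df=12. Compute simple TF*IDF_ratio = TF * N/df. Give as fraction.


TF * (N/df)
= 9 * (155/12)
= 9 * 155/12
= 465/4

465/4


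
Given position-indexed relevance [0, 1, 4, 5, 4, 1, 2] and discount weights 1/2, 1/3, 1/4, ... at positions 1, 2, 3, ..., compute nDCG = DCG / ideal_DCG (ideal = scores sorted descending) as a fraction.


Position discount weights w_i = 1/(i+1) for i=1..7:
Weights = [1/2, 1/3, 1/4, 1/5, 1/6, 1/7, 1/8]
Actual relevance: [0, 1, 4, 5, 4, 1, 2]
DCG = 0/2 + 1/3 + 4/4 + 5/5 + 4/6 + 1/7 + 2/8 = 95/28
Ideal relevance (sorted desc): [5, 4, 4, 2, 1, 1, 0]
Ideal DCG = 5/2 + 4/3 + 4/4 + 2/5 + 1/6 + 1/7 + 0/8 = 194/35
nDCG = DCG / ideal_DCG = 95/28 / 194/35 = 475/776

475/776


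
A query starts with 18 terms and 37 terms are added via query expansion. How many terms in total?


Original terms: 18
Expansion terms: 37
Total = 18 + 37 = 55

55


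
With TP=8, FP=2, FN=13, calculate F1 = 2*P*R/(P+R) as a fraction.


F1 = 2 * P * R / (P + R)
P = TP/(TP+FP) = 8/10 = 4/5
R = TP/(TP+FN) = 8/21 = 8/21
2 * P * R = 2 * 4/5 * 8/21 = 64/105
P + R = 4/5 + 8/21 = 124/105
F1 = 64/105 / 124/105 = 16/31

16/31


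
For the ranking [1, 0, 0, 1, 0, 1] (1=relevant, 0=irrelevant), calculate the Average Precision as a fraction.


Computing P@k for each relevant position:
Position 1: relevant, P@1 = 1/1 = 1
Position 2: not relevant
Position 3: not relevant
Position 4: relevant, P@4 = 2/4 = 1/2
Position 5: not relevant
Position 6: relevant, P@6 = 3/6 = 1/2
Sum of P@k = 1 + 1/2 + 1/2 = 2
AP = 2 / 3 = 2/3

2/3


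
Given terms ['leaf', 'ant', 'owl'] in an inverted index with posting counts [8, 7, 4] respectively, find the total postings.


Summing posting list sizes:
'leaf': 8 postings
'ant': 7 postings
'owl': 4 postings
Total = 8 + 7 + 4 = 19

19


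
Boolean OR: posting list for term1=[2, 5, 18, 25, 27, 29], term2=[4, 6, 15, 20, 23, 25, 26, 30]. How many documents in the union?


Boolean OR: find union of posting lists
term1 docs: [2, 5, 18, 25, 27, 29]
term2 docs: [4, 6, 15, 20, 23, 25, 26, 30]
Union: [2, 4, 5, 6, 15, 18, 20, 23, 25, 26, 27, 29, 30]
|union| = 13

13


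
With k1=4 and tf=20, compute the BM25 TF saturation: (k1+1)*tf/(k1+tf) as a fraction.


BM25 TF component = (k1+1)*tf / (k1+tf)
k1 = 4, tf = 20
Numerator = (4+1)*20 = 100
Denominator = 4 + 20 = 24
= 100/24 = 25/6

25/6


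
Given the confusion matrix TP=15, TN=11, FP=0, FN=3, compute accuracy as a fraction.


Accuracy = (TP + TN) / (TP + TN + FP + FN)
TP + TN = 15 + 11 = 26
Total = 15 + 11 + 0 + 3 = 29
Accuracy = 26 / 29 = 26/29

26/29


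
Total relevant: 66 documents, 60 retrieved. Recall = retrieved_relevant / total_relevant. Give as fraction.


Recall = retrieved_relevant / total_relevant
= 60 / 66
= 60 / (60 + 6)
= 10/11

10/11


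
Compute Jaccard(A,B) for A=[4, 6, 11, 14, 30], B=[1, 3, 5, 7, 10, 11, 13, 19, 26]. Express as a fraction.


A intersect B = [11]
|A intersect B| = 1
A union B = [1, 3, 4, 5, 6, 7, 10, 11, 13, 14, 19, 26, 30]
|A union B| = 13
Jaccard = 1/13 = 1/13

1/13


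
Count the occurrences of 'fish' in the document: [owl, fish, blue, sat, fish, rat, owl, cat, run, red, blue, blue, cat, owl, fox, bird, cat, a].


Document has 18 words
Scanning for 'fish':
Found at positions: [1, 4]
Count = 2

2


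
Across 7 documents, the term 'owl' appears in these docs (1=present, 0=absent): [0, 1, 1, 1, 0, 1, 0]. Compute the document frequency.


Checking each document for 'owl':
Doc 1: absent
Doc 2: present
Doc 3: present
Doc 4: present
Doc 5: absent
Doc 6: present
Doc 7: absent
df = sum of presences = 0 + 1 + 1 + 1 + 0 + 1 + 0 = 4

4


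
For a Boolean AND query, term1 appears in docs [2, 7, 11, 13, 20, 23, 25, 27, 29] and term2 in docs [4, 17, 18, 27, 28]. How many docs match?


Boolean AND: find intersection of posting lists
term1 docs: [2, 7, 11, 13, 20, 23, 25, 27, 29]
term2 docs: [4, 17, 18, 27, 28]
Intersection: [27]
|intersection| = 1

1


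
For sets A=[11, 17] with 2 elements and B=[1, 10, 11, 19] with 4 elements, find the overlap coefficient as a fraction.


A intersect B = [11]
|A intersect B| = 1
min(|A|, |B|) = min(2, 4) = 2
Overlap = 1 / 2 = 1/2

1/2
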